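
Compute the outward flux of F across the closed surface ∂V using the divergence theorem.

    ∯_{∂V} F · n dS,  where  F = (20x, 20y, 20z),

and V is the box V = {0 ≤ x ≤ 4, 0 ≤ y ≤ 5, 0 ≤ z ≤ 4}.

By the divergence theorem,

    ∯_{∂V} F · n dS = ∭_V (∇ · F) dV.

Compute the divergence:
    ∇ · F = ∂F_x/∂x + ∂F_y/∂y + ∂F_z/∂z = 20 + 20 + 20 = 60.

V is a rectangular box, so dV = dx dy dz with 0 ≤ x ≤ 4, 0 ≤ y ≤ 5, 0 ≤ z ≤ 4.

Integrate (60) over V as an iterated integral:

    ∭_V (∇·F) dV = ∫_0^{4} ∫_0^{5} ∫_0^{4} (60) dz dy dx.

Inner (z from 0 to 4): 240.
Middle (y from 0 to 5): 1200.
Outer (x from 0 to 4): 4800.

Therefore ∯_{∂V} F · n dS = 4800.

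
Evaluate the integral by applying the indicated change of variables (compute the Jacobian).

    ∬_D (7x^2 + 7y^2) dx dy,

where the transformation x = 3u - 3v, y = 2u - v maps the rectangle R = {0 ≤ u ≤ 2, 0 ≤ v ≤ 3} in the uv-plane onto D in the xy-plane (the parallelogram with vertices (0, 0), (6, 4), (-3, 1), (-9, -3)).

Compute the Jacobian determinant of (x, y) with respect to (u, v):

    ∂(x,y)/∂(u,v) = | 3  -3 | = (3)(-1) - (-3)(2) = 3.
                   | 2  -1 |

Its absolute value is |J| = 3 (the area scaling factor).

Substituting x = 3u - 3v, y = 2u - v into the integrand,

    7x^2 + 7y^2 → 91u^2 - 154u v + 70v^2,

so the integral becomes

    ∬_R (91u^2 - 154u v + 70v^2) · |J| du dv = ∫_0^2 ∫_0^3 (273u^2 - 462u v + 210v^2) dv du.

Inner (v): 819u^2 - 2079u + 1890.
Outer (u): 1806.

Therefore ∬_D (7x^2 + 7y^2) dx dy = 1806.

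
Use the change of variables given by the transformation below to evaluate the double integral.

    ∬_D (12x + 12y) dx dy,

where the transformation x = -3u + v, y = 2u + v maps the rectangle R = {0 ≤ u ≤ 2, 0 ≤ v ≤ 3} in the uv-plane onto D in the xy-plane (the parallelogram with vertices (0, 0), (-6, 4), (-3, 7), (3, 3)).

Compute the Jacobian determinant of (x, y) with respect to (u, v):

    ∂(x,y)/∂(u,v) = | -3  1 | = (-3)(1) - (1)(2) = -5.
                   | 2  1 |

Its absolute value is |J| = 5 (the area scaling factor).

Substituting x = -3u + v, y = 2u + v into the integrand,

    12x + 12y → -12u + 24v,

so the integral becomes

    ∬_R (-12u + 24v) · |J| du dv = ∫_0^2 ∫_0^3 (-60u + 120v) dv du.

Inner (v): 540 - 180u.
Outer (u): 720.

Therefore ∬_D (12x + 12y) dx dy = 720.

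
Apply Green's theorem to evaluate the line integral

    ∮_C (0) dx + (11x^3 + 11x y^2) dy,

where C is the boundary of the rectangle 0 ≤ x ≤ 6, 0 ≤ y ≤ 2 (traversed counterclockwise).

Green's theorem converts the closed line integral into a double integral over the enclosed region D:

    ∮_C P dx + Q dy = ∬_D (∂Q/∂x - ∂P/∂y) dA.

Here P = 0, Q = 11x^3 + 11x y^2, so

    ∂Q/∂x = 33x^2 + 11y^2,    ∂P/∂y = 0,
    ∂Q/∂x - ∂P/∂y = 33x^2 + 11y^2.

D is the region 0 ≤ x ≤ 6, 0 ≤ y ≤ 2. Evaluating the double integral:

    ∬_D (33x^2 + 11y^2) dA = ∫_0^{6} ∫_0^{2} (33x^2 + 11y^2) dy dx.

Inner (y from 0 to 2): 66x^2 + 88/3.
Outer (x from 0 to 6): 4928.

Therefore ∮_C P dx + Q dy = 4928.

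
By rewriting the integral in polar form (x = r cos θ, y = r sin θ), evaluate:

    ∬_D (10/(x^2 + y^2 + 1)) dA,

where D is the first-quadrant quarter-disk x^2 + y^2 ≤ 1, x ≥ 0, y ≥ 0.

The region D is 0 ≤ r ≤ 1, 0 ≤ θ ≤ π/2 in polar coordinates, where x = r cos(θ), y = r sin(θ), and dA = r dr dθ.

Under the substitution, the integrand becomes 10/(r^2 + 1), so

    ∬_D (10/(x^2 + y^2 + 1)) dA = ∫_{0}^{π/2} ∫_{0}^{1} (10/(r^2 + 1)) · r dr dθ.

Inner integral (in r): ∫_{0}^{1} (10/(r^2 + 1)) · r dr = log(32).

Outer integral (in θ): ∫_{0}^{π/2} (log(32)) dθ = log(32^(π/2)).

Therefore ∬_D (10/(x^2 + y^2 + 1)) dA = log(32^(π/2)).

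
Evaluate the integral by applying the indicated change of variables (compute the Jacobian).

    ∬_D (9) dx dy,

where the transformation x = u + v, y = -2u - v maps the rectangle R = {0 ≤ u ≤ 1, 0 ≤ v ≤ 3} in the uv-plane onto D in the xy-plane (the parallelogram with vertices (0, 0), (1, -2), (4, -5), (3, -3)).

Compute the Jacobian determinant of (x, y) with respect to (u, v):

    ∂(x,y)/∂(u,v) = | 1  1 | = (1)(-1) - (1)(-2) = 1.
                   | -2  -1 |

Its absolute value is |J| = 1 (the area scaling factor).

Substituting x = u + v, y = -2u - v into the integrand,

    9 → 9,

so the integral becomes

    ∬_R (9) · |J| du dv = ∫_0^1 ∫_0^3 (9) dv du.

Inner (v): 27.
Outer (u): 27.

Therefore ∬_D (9) dx dy = 27.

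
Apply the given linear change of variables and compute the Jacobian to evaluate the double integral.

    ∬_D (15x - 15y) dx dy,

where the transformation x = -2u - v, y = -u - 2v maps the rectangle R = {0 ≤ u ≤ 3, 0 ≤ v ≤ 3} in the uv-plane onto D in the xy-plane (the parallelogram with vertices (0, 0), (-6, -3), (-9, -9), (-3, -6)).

Compute the Jacobian determinant of (x, y) with respect to (u, v):

    ∂(x,y)/∂(u,v) = | -2  -1 | = (-2)(-2) - (-1)(-1) = 3.
                   | -1  -2 |

Its absolute value is |J| = 3 (the area scaling factor).

Substituting x = -2u - v, y = -u - 2v into the integrand,

    15x - 15y → -15u + 15v,

so the integral becomes

    ∬_R (-15u + 15v) · |J| du dv = ∫_0^3 ∫_0^3 (-45u + 45v) dv du.

Inner (v): 405/2 - 135u.
Outer (u): 0.

Therefore ∬_D (15x - 15y) dx dy = 0.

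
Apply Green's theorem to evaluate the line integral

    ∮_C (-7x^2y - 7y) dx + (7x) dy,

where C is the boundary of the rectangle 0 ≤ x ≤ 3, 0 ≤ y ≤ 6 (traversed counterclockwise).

Green's theorem converts the closed line integral into a double integral over the enclosed region D:

    ∮_C P dx + Q dy = ∬_D (∂Q/∂x - ∂P/∂y) dA.

Here P = -7x^2y - 7y, Q = 7x, so

    ∂Q/∂x = 7,    ∂P/∂y = -7x^2 - 7,
    ∂Q/∂x - ∂P/∂y = 7x^2 + 14.

D is the region 0 ≤ x ≤ 3, 0 ≤ y ≤ 6. Evaluating the double integral:

    ∬_D (7x^2 + 14) dA = ∫_0^{3} ∫_0^{6} (7x^2 + 14) dy dx.

Inner (y from 0 to 6): 42x^2 + 84.
Outer (x from 0 to 3): 630.

Therefore ∮_C P dx + Q dy = 630.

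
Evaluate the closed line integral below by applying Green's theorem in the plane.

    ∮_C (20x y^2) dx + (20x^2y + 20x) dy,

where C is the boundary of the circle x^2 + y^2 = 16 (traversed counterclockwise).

Green's theorem converts the closed line integral into a double integral over the enclosed region D:

    ∮_C P dx + Q dy = ∬_D (∂Q/∂x - ∂P/∂y) dA.

Here P = 20x y^2, Q = 20x^2y + 20x, so

    ∂Q/∂x = 40x y + 20,    ∂P/∂y = 40x y,
    ∂Q/∂x - ∂P/∂y = 20.

D is the region x^2 + y^2 ≤ 16. Evaluating the double integral:

In polar coordinates (x = r cos θ, y = r sin θ, dA = r dr dθ) the integrand becomes 20, so

    ∬_D (20) dA = ∫_0^{2π} ∫_0^{4} (20) · r dr dθ.

Inner (r from 0 to 4): 160.
Outer (θ from 0 to 2π): 320π.

Therefore ∮_C P dx + Q dy = 320π.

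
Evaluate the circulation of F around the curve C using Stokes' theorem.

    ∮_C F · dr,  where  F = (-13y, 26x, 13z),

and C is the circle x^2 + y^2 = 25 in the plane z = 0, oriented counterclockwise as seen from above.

Let S be the flat disk x^2 + y^2 ≤ 25 in the plane z = 0, with upward unit normal n̂ = ẑ. By Stokes' theorem,

    ∮_C F · dr = ∬_S (∇ × F) · n̂ dS = ∬_D (curl F)_z dA,

where D is the disk x^2 + y^2 ≤ 25.

Compute the curl of F = (-13y, 26x, 13z):
    (∇ × F)_x = ∂F_z/∂y - ∂F_y/∂z = 0,
    (∇ × F)_y = ∂F_x/∂z - ∂F_z/∂x = 0,
    (∇ × F)_z = ∂F_y/∂x - ∂F_x/∂y = 39.

On z = 0, (curl F)_z = 39.

Convert to polar (x = r cos θ, y = r sin θ, dA = r dr dθ); the integrand becomes 39, so

    ∬_D (curl F)_z dA = ∫_0^{2π} ∫_0^{5} (39) · r dr dθ.

Inner (r from 0 to 5): 975/2.
Outer (θ from 0 to 2π): 975π.

Therefore ∮_C F · dr = 975π.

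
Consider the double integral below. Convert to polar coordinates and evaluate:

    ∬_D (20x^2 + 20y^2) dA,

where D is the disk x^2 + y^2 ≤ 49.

The region D is 0 ≤ r ≤ 7, 0 ≤ θ ≤ 2π in polar coordinates, where x = r cos(θ), y = r sin(θ), and dA = r dr dθ.

Under the substitution, the integrand becomes 20r^2, so

    ∬_D (20x^2 + 20y^2) dA = ∫_{0}^{2π} ∫_{0}^{7} (20r^2) · r dr dθ.

Inner integral (in r): ∫_{0}^{7} (20r^2) · r dr = 12005.

Outer integral (in θ): ∫_{0}^{2π} (12005) dθ = 24010π.

Therefore ∬_D (20x^2 + 20y^2) dA = 24010π.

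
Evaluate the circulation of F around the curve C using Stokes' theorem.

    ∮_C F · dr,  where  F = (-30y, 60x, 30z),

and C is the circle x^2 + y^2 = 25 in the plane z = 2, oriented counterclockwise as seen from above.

Let S be the flat disk x^2 + y^2 ≤ 25 in the plane z = 2, with upward unit normal n̂ = ẑ. By Stokes' theorem,

    ∮_C F · dr = ∬_S (∇ × F) · n̂ dS = ∬_D (curl F)_z dA,

where D is the disk x^2 + y^2 ≤ 25.

Compute the curl of F = (-30y, 60x, 30z):
    (∇ × F)_x = ∂F_z/∂y - ∂F_y/∂z = 0,
    (∇ × F)_y = ∂F_x/∂z - ∂F_z/∂x = 0,
    (∇ × F)_z = ∂F_y/∂x - ∂F_x/∂y = 90.

On z = 2, (curl F)_z = 90.

Convert to polar (x = r cos θ, y = r sin θ, dA = r dr dθ); the integrand becomes 90, so

    ∬_D (curl F)_z dA = ∫_0^{2π} ∫_0^{5} (90) · r dr dθ.

Inner (r from 0 to 5): 1125.
Outer (θ from 0 to 2π): 2250π.

Therefore ∮_C F · dr = 2250π.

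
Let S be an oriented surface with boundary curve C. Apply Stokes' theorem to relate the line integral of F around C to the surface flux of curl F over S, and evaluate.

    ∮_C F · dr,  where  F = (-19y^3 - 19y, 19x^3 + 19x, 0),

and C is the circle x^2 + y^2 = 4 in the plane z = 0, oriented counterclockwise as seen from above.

Let S be the flat disk x^2 + y^2 ≤ 4 in the plane z = 0, with upward unit normal n̂ = ẑ. By Stokes' theorem,

    ∮_C F · dr = ∬_S (∇ × F) · n̂ dS = ∬_D (curl F)_z dA,

where D is the disk x^2 + y^2 ≤ 4.

Compute the curl of F = (-19y^3 - 19y, 19x^3 + 19x, 0):
    (∇ × F)_x = ∂F_z/∂y - ∂F_y/∂z = 0,
    (∇ × F)_y = ∂F_x/∂z - ∂F_z/∂x = 0,
    (∇ × F)_z = ∂F_y/∂x - ∂F_x/∂y = 57x^2 + 57y^2 + 38.

On z = 0, (curl F)_z = 57x^2 + 57y^2 + 38.

Convert to polar (x = r cos θ, y = r sin θ, dA = r dr dθ); the integrand becomes 57r^2 + 38, so

    ∬_D (curl F)_z dA = ∫_0^{2π} ∫_0^{2} (57r^2 + 38) · r dr dθ.

Inner (r from 0 to 2): 304.
Outer (θ from 0 to 2π): 608π.

Therefore ∮_C F · dr = 608π.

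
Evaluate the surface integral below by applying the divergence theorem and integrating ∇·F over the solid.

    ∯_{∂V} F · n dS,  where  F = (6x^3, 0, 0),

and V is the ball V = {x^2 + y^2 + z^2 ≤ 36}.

By the divergence theorem,

    ∯_{∂V} F · n dS = ∭_V (∇ · F) dV.

Compute the divergence:
    ∇ · F = ∂F_x/∂x + ∂F_y/∂y + ∂F_z/∂z = 18x^2 + 0 + 0 = 18x^2.

In spherical coordinates, x = ρ sin(φ) cos(θ), y = ρ sin(φ) sin(θ), z = ρ cos(φ), dV = ρ^2 sin(φ) dρ dφ dθ, with 0 ≤ ρ ≤ 6, 0 ≤ φ ≤ π, 0 ≤ θ ≤ 2π.

The integrand, after substitution and multiplying by the volume element, becomes (18ρ^2sin(φ)^2cos(θ)^2) · ρ^2 sin(φ), so

    ∭_V (∇·F) dV = ∫_0^{2π} ∫_0^{π} ∫_0^{6} (18ρ^2sin(φ)^2cos(θ)^2) · ρ^2 sin(φ) dρ dφ dθ.

Inner (ρ from 0 to 6): 139968sin(φ)^3cos(θ)^2/5.
Middle (φ from 0 to π): 186624cos(θ)^2/5.
Outer (θ from 0 to 2π): 186624π/5.

Therefore ∯_{∂V} F · n dS = 186624π/5.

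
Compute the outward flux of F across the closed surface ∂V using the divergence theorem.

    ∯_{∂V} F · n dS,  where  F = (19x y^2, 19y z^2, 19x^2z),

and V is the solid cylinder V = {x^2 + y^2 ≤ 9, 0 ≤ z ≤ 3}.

By the divergence theorem,

    ∯_{∂V} F · n dS = ∭_V (∇ · F) dV.

Compute the divergence:
    ∇ · F = ∂F_x/∂x + ∂F_y/∂y + ∂F_z/∂z = 19y^2 + 19z^2 + 19x^2 = 19x^2 + 19y^2 + 19z^2.

In cylindrical coordinates, x = r cos(θ), y = r sin(θ), z = z, dV = r dr dθ dz, with 0 ≤ r ≤ 3, 0 ≤ θ ≤ 2π, 0 ≤ z ≤ 3.

The integrand, after substitution and multiplying by the volume element, becomes (19r^2 + 19z^2) · r, so

    ∭_V (∇·F) dV = ∫_0^{2π} ∫_0^{3} ∫_0^{3} (19r^2 + 19z^2) · r dz dr dθ.

Inner (z from 0 to 3): 57r (r^2 + 3).
Middle (r from 0 to 3): 7695/4.
Outer (θ from 0 to 2π): 7695π/2.

Therefore ∯_{∂V} F · n dS = 7695π/2.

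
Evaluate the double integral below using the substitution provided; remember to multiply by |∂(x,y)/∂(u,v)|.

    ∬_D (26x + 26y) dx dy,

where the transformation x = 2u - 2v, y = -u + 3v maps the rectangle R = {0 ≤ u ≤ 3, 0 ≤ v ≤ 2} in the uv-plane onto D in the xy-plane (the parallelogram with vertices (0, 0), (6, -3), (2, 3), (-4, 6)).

Compute the Jacobian determinant of (x, y) with respect to (u, v):

    ∂(x,y)/∂(u,v) = | 2  -2 | = (2)(3) - (-2)(-1) = 4.
                   | -1  3 |

Its absolute value is |J| = 4 (the area scaling factor).

Substituting x = 2u - 2v, y = -u + 3v into the integrand,

    26x + 26y → 26u + 26v,

so the integral becomes

    ∬_R (26u + 26v) · |J| du dv = ∫_0^3 ∫_0^2 (104u + 104v) dv du.

Inner (v): 208u + 208.
Outer (u): 1560.

Therefore ∬_D (26x + 26y) dx dy = 1560.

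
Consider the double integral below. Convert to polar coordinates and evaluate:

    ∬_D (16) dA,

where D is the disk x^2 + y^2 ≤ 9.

The region D is 0 ≤ r ≤ 3, 0 ≤ θ ≤ 2π in polar coordinates, where x = r cos(θ), y = r sin(θ), and dA = r dr dθ.

Under the substitution, the integrand becomes 16, so

    ∬_D (16) dA = ∫_{0}^{2π} ∫_{0}^{3} (16) · r dr dθ.

Inner integral (in r): ∫_{0}^{3} (16) · r dr = 72.

Outer integral (in θ): ∫_{0}^{2π} (72) dθ = 144π.

Therefore ∬_D (16) dA = 144π.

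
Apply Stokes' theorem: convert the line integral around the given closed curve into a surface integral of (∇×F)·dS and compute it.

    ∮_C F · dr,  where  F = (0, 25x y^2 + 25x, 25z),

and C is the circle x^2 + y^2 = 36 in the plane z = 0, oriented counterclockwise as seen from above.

Let S be the flat disk x^2 + y^2 ≤ 36 in the plane z = 0, with upward unit normal n̂ = ẑ. By Stokes' theorem,

    ∮_C F · dr = ∬_S (∇ × F) · n̂ dS = ∬_D (curl F)_z dA,

where D is the disk x^2 + y^2 ≤ 36.

Compute the curl of F = (0, 25x y^2 + 25x, 25z):
    (∇ × F)_x = ∂F_z/∂y - ∂F_y/∂z = 0,
    (∇ × F)_y = ∂F_x/∂z - ∂F_z/∂x = 0,
    (∇ × F)_z = ∂F_y/∂x - ∂F_x/∂y = 25y^2 + 25.

On z = 0, (curl F)_z = 25y^2 + 25.

Convert to polar (x = r cos θ, y = r sin θ, dA = r dr dθ); the integrand becomes 25r^2sin(θ)^2 + 25, so

    ∬_D (curl F)_z dA = ∫_0^{2π} ∫_0^{6} (25r^2sin(θ)^2 + 25) · r dr dθ.

Inner (r from 0 to 6): 8100sin(θ)^2 + 450.
Outer (θ from 0 to 2π): 9000π.

Therefore ∮_C F · dr = 9000π.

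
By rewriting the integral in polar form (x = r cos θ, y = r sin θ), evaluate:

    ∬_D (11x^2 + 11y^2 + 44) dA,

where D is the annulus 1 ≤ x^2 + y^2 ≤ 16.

The region D is 1 ≤ r ≤ 4, 0 ≤ θ ≤ 2π in polar coordinates, where x = r cos(θ), y = r sin(θ), and dA = r dr dθ.

Under the substitution, the integrand becomes 11r^2 + 44, so

    ∬_D (11x^2 + 11y^2 + 44) dA = ∫_{0}^{2π} ∫_{1}^{4} (11r^2 + 44) · r dr dθ.

Inner integral (in r): ∫_{1}^{4} (11r^2 + 44) · r dr = 4125/4.

Outer integral (in θ): ∫_{0}^{2π} (4125/4) dθ = 4125π/2.

Therefore ∬_D (11x^2 + 11y^2 + 44) dA = 4125π/2.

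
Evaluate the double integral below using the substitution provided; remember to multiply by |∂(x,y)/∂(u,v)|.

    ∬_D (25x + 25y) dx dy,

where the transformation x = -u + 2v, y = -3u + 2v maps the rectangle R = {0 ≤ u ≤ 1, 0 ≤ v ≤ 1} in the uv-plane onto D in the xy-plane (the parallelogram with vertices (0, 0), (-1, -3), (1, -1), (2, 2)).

Compute the Jacobian determinant of (x, y) with respect to (u, v):

    ∂(x,y)/∂(u,v) = | -1  2 | = (-1)(2) - (2)(-3) = 4.
                   | -3  2 |

Its absolute value is |J| = 4 (the area scaling factor).

Substituting x = -u + 2v, y = -3u + 2v into the integrand,

    25x + 25y → -100u + 100v,

so the integral becomes

    ∬_R (-100u + 100v) · |J| du dv = ∫_0^1 ∫_0^1 (-400u + 400v) dv du.

Inner (v): 200 - 400u.
Outer (u): 0.

Therefore ∬_D (25x + 25y) dx dy = 0.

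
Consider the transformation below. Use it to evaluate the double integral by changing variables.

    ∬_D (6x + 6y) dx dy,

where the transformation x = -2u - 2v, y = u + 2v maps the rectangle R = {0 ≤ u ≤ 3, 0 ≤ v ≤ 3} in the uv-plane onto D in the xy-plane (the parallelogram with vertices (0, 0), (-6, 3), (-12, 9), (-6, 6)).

Compute the Jacobian determinant of (x, y) with respect to (u, v):

    ∂(x,y)/∂(u,v) = | -2  -2 | = (-2)(2) - (-2)(1) = -2.
                   | 1  2 |

Its absolute value is |J| = 2 (the area scaling factor).

Substituting x = -2u - 2v, y = u + 2v into the integrand,

    6x + 6y → -6u,

so the integral becomes

    ∬_R (-6u) · |J| du dv = ∫_0^3 ∫_0^3 (-12u) dv du.

Inner (v): -36u.
Outer (u): -162.

Therefore ∬_D (6x + 6y) dx dy = -162.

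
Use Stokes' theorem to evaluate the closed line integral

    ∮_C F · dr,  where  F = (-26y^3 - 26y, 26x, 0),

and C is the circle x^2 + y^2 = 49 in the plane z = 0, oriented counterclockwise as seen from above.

Let S be the flat disk x^2 + y^2 ≤ 49 in the plane z = 0, with upward unit normal n̂ = ẑ. By Stokes' theorem,

    ∮_C F · dr = ∬_S (∇ × F) · n̂ dS = ∬_D (curl F)_z dA,

where D is the disk x^2 + y^2 ≤ 49.

Compute the curl of F = (-26y^3 - 26y, 26x, 0):
    (∇ × F)_x = ∂F_z/∂y - ∂F_y/∂z = 0,
    (∇ × F)_y = ∂F_x/∂z - ∂F_z/∂x = 0,
    (∇ × F)_z = ∂F_y/∂x - ∂F_x/∂y = 78y^2 + 52.

On z = 0, (curl F)_z = 78y^2 + 52.

Convert to polar (x = r cos θ, y = r sin θ, dA = r dr dθ); the integrand becomes 78r^2sin(θ)^2 + 52, so

    ∬_D (curl F)_z dA = ∫_0^{2π} ∫_0^{7} (78r^2sin(θ)^2 + 52) · r dr dθ.

Inner (r from 0 to 7): 93639sin(θ)^2/2 + 1274.
Outer (θ from 0 to 2π): 98735π/2.

Therefore ∮_C F · dr = 98735π/2.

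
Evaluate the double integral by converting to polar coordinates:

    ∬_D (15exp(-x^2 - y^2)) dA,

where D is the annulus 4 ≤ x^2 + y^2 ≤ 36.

The region D is 2 ≤ r ≤ 6, 0 ≤ θ ≤ 2π in polar coordinates, where x = r cos(θ), y = r sin(θ), and dA = r dr dθ.

Under the substitution, the integrand becomes 15exp(-r^2), so

    ∬_D (15exp(-x^2 - y^2)) dA = ∫_{0}^{2π} ∫_{2}^{6} (15exp(-r^2)) · r dr dθ.

Inner integral (in r): ∫_{2}^{6} (15exp(-r^2)) · r dr = -(15 - 15exp(32))exp(-36)/2.

Outer integral (in θ): ∫_{0}^{2π} (-(15 - 15exp(32))exp(-36)/2) dθ = -15π (1 - exp(32))exp(-36).

Therefore ∬_D (15exp(-x^2 - y^2)) dA = -15π (1 - exp(32))exp(-36).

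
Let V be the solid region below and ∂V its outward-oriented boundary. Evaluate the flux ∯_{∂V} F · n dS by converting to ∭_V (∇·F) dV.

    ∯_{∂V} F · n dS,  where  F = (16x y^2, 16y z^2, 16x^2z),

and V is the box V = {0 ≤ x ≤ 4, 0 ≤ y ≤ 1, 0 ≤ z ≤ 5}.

By the divergence theorem,

    ∯_{∂V} F · n dS = ∭_V (∇ · F) dV.

Compute the divergence:
    ∇ · F = ∂F_x/∂x + ∂F_y/∂y + ∂F_z/∂z = 16y^2 + 16z^2 + 16x^2 = 16x^2 + 16y^2 + 16z^2.

V is a rectangular box, so dV = dx dy dz with 0 ≤ x ≤ 4, 0 ≤ y ≤ 1, 0 ≤ z ≤ 5.

Integrate (16x^2 + 16y^2 + 16z^2) over V as an iterated integral:

    ∭_V (∇·F) dV = ∫_0^{4} ∫_0^{1} ∫_0^{5} (16x^2 + 16y^2 + 16z^2) dz dy dx.

Inner (z from 0 to 5): 80x^2 + 80y^2 + 2000/3.
Middle (y from 0 to 1): 80x^2 + 2080/3.
Outer (x from 0 to 4): 4480.

Therefore ∯_{∂V} F · n dS = 4480.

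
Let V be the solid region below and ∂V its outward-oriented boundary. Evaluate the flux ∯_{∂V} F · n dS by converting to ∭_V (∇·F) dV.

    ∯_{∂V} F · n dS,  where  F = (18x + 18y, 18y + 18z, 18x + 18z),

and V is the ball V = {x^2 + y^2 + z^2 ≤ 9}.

By the divergence theorem,

    ∯_{∂V} F · n dS = ∭_V (∇ · F) dV.

Compute the divergence:
    ∇ · F = ∂F_x/∂x + ∂F_y/∂y + ∂F_z/∂z = 18 + 18 + 18 = 54.

In spherical coordinates, x = ρ sin(φ) cos(θ), y = ρ sin(φ) sin(θ), z = ρ cos(φ), dV = ρ^2 sin(φ) dρ dφ dθ, with 0 ≤ ρ ≤ 3, 0 ≤ φ ≤ π, 0 ≤ θ ≤ 2π.

The integrand, after substitution and multiplying by the volume element, becomes (54) · ρ^2 sin(φ), so

    ∭_V (∇·F) dV = ∫_0^{2π} ∫_0^{π} ∫_0^{3} (54) · ρ^2 sin(φ) dρ dφ dθ.

Inner (ρ from 0 to 3): 486sin(φ).
Middle (φ from 0 to π): 972.
Outer (θ from 0 to 2π): 1944π.

Therefore ∯_{∂V} F · n dS = 1944π.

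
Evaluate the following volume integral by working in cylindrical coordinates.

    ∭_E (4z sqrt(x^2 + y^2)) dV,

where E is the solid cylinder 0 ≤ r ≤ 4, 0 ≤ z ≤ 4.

In cylindrical coordinates, x = r cos(θ), y = r sin(θ), z = z, and dV = r dr dθ dz.

The integrand becomes 4r z, so

    ∭_E (4z sqrt(x^2 + y^2)) dV = ∫_{0}^{2π} ∫_{0}^{4} ∫_{0}^{4} (4r z) · r dz dr dθ.

Inner (z): 32r^2.
Middle (r from 0 to 4): 2048/3.
Outer (θ): 4096π/3.

Therefore the triple integral equals 4096π/3.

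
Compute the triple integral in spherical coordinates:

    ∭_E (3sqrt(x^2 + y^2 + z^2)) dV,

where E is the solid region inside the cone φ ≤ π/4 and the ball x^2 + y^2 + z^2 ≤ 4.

In spherical coordinates, x = ρ sin(φ) cos(θ), y = ρ sin(φ) sin(θ), z = ρ cos(φ), and dV = ρ^2 sin(φ) dρ dφ dθ.

The integrand becomes 3ρ, so

    ∭_E (3sqrt(x^2 + y^2 + z^2)) dV = ∫_{0}^{2π} ∫_{0}^{π/4} ∫_{0}^{2} (3ρ) · ρ^2 sin(φ) dρ dφ dθ.

Inner (ρ): 12sin(φ).
Middle (φ): 12 - 6sqrt(2).
Outer (θ): 12π (2 - sqrt(2)).

Therefore the triple integral equals 12π (2 - sqrt(2)).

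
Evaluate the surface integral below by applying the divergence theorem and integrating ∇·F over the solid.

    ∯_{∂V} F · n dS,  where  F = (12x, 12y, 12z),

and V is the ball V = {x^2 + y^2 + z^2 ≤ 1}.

By the divergence theorem,

    ∯_{∂V} F · n dS = ∭_V (∇ · F) dV.

Compute the divergence:
    ∇ · F = ∂F_x/∂x + ∂F_y/∂y + ∂F_z/∂z = 12 + 12 + 12 = 36.

In spherical coordinates, x = ρ sin(φ) cos(θ), y = ρ sin(φ) sin(θ), z = ρ cos(φ), dV = ρ^2 sin(φ) dρ dφ dθ, with 0 ≤ ρ ≤ 1, 0 ≤ φ ≤ π, 0 ≤ θ ≤ 2π.

The integrand, after substitution and multiplying by the volume element, becomes (36) · ρ^2 sin(φ), so

    ∭_V (∇·F) dV = ∫_0^{2π} ∫_0^{π} ∫_0^{1} (36) · ρ^2 sin(φ) dρ dφ dθ.

Inner (ρ from 0 to 1): 12sin(φ).
Middle (φ from 0 to π): 24.
Outer (θ from 0 to 2π): 48π.

Therefore ∯_{∂V} F · n dS = 48π.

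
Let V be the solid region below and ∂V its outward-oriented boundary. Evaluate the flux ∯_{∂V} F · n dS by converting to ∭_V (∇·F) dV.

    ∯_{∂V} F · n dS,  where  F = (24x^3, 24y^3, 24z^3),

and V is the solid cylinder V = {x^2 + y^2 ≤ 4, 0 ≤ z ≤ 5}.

By the divergence theorem,

    ∯_{∂V} F · n dS = ∭_V (∇ · F) dV.

Compute the divergence:
    ∇ · F = ∂F_x/∂x + ∂F_y/∂y + ∂F_z/∂z = 72x^2 + 72y^2 + 72z^2.

In cylindrical coordinates, x = r cos(θ), y = r sin(θ), z = z, dV = r dr dθ dz, with 0 ≤ r ≤ 2, 0 ≤ θ ≤ 2π, 0 ≤ z ≤ 5.

The integrand, after substitution and multiplying by the volume element, becomes (72r^2 + 72z^2) · r, so

    ∭_V (∇·F) dV = ∫_0^{2π} ∫_0^{2} ∫_0^{5} (72r^2 + 72z^2) · r dz dr dθ.

Inner (z from 0 to 5): 360r^3 + 3000r.
Middle (r from 0 to 2): 7440.
Outer (θ from 0 to 2π): 14880π.

Therefore ∯_{∂V} F · n dS = 14880π.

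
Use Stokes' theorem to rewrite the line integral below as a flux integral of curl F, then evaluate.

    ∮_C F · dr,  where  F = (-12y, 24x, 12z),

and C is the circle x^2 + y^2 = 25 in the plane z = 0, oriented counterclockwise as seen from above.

Let S be the flat disk x^2 + y^2 ≤ 25 in the plane z = 0, with upward unit normal n̂ = ẑ. By Stokes' theorem,

    ∮_C F · dr = ∬_S (∇ × F) · n̂ dS = ∬_D (curl F)_z dA,

where D is the disk x^2 + y^2 ≤ 25.

Compute the curl of F = (-12y, 24x, 12z):
    (∇ × F)_x = ∂F_z/∂y - ∂F_y/∂z = 0,
    (∇ × F)_y = ∂F_x/∂z - ∂F_z/∂x = 0,
    (∇ × F)_z = ∂F_y/∂x - ∂F_x/∂y = 36.

On z = 0, (curl F)_z = 36.

Convert to polar (x = r cos θ, y = r sin θ, dA = r dr dθ); the integrand becomes 36, so

    ∬_D (curl F)_z dA = ∫_0^{2π} ∫_0^{5} (36) · r dr dθ.

Inner (r from 0 to 5): 450.
Outer (θ from 0 to 2π): 900π.

Therefore ∮_C F · dr = 900π.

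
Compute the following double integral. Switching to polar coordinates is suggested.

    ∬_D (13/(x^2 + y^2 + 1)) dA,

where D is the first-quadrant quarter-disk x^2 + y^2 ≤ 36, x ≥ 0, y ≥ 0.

The region D is 0 ≤ r ≤ 6, 0 ≤ θ ≤ π/2 in polar coordinates, where x = r cos(θ), y = r sin(θ), and dA = r dr dθ.

Under the substitution, the integrand becomes 13/(r^2 + 1), so

    ∬_D (13/(x^2 + y^2 + 1)) dA = ∫_{0}^{π/2} ∫_{0}^{6} (13/(r^2 + 1)) · r dr dθ.

Inner integral (in r): ∫_{0}^{6} (13/(r^2 + 1)) · r dr = 13log(37)/2.

Outer integral (in θ): ∫_{0}^{π/2} (13log(37)/2) dθ = 13π log(37)/4.

Therefore ∬_D (13/(x^2 + y^2 + 1)) dA = 13π log(37)/4.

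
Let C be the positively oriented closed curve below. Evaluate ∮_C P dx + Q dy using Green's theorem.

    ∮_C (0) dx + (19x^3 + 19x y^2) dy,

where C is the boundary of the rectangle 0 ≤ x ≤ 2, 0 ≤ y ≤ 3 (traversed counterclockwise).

Green's theorem converts the closed line integral into a double integral over the enclosed region D:

    ∮_C P dx + Q dy = ∬_D (∂Q/∂x - ∂P/∂y) dA.

Here P = 0, Q = 19x^3 + 19x y^2, so

    ∂Q/∂x = 57x^2 + 19y^2,    ∂P/∂y = 0,
    ∂Q/∂x - ∂P/∂y = 57x^2 + 19y^2.

D is the region 0 ≤ x ≤ 2, 0 ≤ y ≤ 3. Evaluating the double integral:

    ∬_D (57x^2 + 19y^2) dA = ∫_0^{2} ∫_0^{3} (57x^2 + 19y^2) dy dx.

Inner (y from 0 to 3): 171x^2 + 171.
Outer (x from 0 to 2): 798.

Therefore ∮_C P dx + Q dy = 798.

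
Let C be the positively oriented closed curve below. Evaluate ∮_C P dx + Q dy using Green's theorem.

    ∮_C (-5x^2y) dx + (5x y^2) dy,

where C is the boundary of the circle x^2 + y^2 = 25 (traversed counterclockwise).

Green's theorem converts the closed line integral into a double integral over the enclosed region D:

    ∮_C P dx + Q dy = ∬_D (∂Q/∂x - ∂P/∂y) dA.

Here P = -5x^2y, Q = 5x y^2, so

    ∂Q/∂x = 5y^2,    ∂P/∂y = -5x^2,
    ∂Q/∂x - ∂P/∂y = 5x^2 + 5y^2.

D is the region x^2 + y^2 ≤ 25. Evaluating the double integral:

In polar coordinates (x = r cos θ, y = r sin θ, dA = r dr dθ) the integrand becomes 5r^2, so

    ∬_D (5x^2 + 5y^2) dA = ∫_0^{2π} ∫_0^{5} (5r^2) · r dr dθ.

Inner (r from 0 to 5): 3125/4.
Outer (θ from 0 to 2π): 3125π/2.

Therefore ∮_C P dx + Q dy = 3125π/2.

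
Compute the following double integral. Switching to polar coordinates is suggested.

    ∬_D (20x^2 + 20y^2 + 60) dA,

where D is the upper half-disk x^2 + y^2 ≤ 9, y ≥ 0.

The region D is 0 ≤ r ≤ 3, 0 ≤ θ ≤ π in polar coordinates, where x = r cos(θ), y = r sin(θ), and dA = r dr dθ.

Under the substitution, the integrand becomes 20r^2 + 60, so

    ∬_D (20x^2 + 20y^2 + 60) dA = ∫_{0}^{π} ∫_{0}^{3} (20r^2 + 60) · r dr dθ.

Inner integral (in r): ∫_{0}^{3} (20r^2 + 60) · r dr = 675.

Outer integral (in θ): ∫_{0}^{π} (675) dθ = 675π.

Therefore ∬_D (20x^2 + 20y^2 + 60) dA = 675π.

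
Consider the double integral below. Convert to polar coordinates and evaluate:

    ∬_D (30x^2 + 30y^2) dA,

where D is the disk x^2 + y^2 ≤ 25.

The region D is 0 ≤ r ≤ 5, 0 ≤ θ ≤ 2π in polar coordinates, where x = r cos(θ), y = r sin(θ), and dA = r dr dθ.

Under the substitution, the integrand becomes 30r^2, so

    ∬_D (30x^2 + 30y^2) dA = ∫_{0}^{2π} ∫_{0}^{5} (30r^2) · r dr dθ.

Inner integral (in r): ∫_{0}^{5} (30r^2) · r dr = 9375/2.

Outer integral (in θ): ∫_{0}^{2π} (9375/2) dθ = 9375π.

Therefore ∬_D (30x^2 + 30y^2) dA = 9375π.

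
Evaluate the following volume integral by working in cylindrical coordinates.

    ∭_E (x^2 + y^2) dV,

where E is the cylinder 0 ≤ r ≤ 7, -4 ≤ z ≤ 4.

In cylindrical coordinates, x = r cos(θ), y = r sin(θ), z = z, and dV = r dr dθ dz.

The integrand becomes r^2, so

    ∭_E (x^2 + y^2) dV = ∫_{0}^{2π} ∫_{0}^{7} ∫_{-4}^{4} (r^2) · r dz dr dθ.

Inner (z): 8r^3.
Middle (r from 0 to 7): 4802.
Outer (θ): 9604π.

Therefore the triple integral equals 9604π.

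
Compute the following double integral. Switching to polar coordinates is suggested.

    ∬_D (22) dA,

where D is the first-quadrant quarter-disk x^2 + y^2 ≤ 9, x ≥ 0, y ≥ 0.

The region D is 0 ≤ r ≤ 3, 0 ≤ θ ≤ π/2 in polar coordinates, where x = r cos(θ), y = r sin(θ), and dA = r dr dθ.

Under the substitution, the integrand becomes 22, so

    ∬_D (22) dA = ∫_{0}^{π/2} ∫_{0}^{3} (22) · r dr dθ.

Inner integral (in r): ∫_{0}^{3} (22) · r dr = 99.

Outer integral (in θ): ∫_{0}^{π/2} (99) dθ = 99π/2.

Therefore ∬_D (22) dA = 99π/2.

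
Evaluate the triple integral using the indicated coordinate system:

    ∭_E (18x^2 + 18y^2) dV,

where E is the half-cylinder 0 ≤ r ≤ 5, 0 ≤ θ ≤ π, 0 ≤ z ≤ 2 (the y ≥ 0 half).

In cylindrical coordinates, x = r cos(θ), y = r sin(θ), z = z, and dV = r dr dθ dz.

The integrand becomes 18r^2, so

    ∭_E (18x^2 + 18y^2) dV = ∫_{0}^{π} ∫_{0}^{5} ∫_{0}^{2} (18r^2) · r dz dr dθ.

Inner (z): 36r^3.
Middle (r from 0 to 5): 5625.
Outer (θ): 5625π.

Therefore the triple integral equals 5625π.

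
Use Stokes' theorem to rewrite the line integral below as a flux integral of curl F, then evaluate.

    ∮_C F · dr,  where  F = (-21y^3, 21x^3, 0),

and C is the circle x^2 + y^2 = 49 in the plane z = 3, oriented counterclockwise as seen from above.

Let S be the flat disk x^2 + y^2 ≤ 49 in the plane z = 3, with upward unit normal n̂ = ẑ. By Stokes' theorem,

    ∮_C F · dr = ∬_S (∇ × F) · n̂ dS = ∬_D (curl F)_z dA,

where D is the disk x^2 + y^2 ≤ 49.

Compute the curl of F = (-21y^3, 21x^3, 0):
    (∇ × F)_x = ∂F_z/∂y - ∂F_y/∂z = 0,
    (∇ × F)_y = ∂F_x/∂z - ∂F_z/∂x = 0,
    (∇ × F)_z = ∂F_y/∂x - ∂F_x/∂y = 63x^2 + 63y^2.

On z = 3, (curl F)_z = 63x^2 + 63y^2.

Convert to polar (x = r cos θ, y = r sin θ, dA = r dr dθ); the integrand becomes 63r^2, so

    ∬_D (curl F)_z dA = ∫_0^{2π} ∫_0^{7} (63r^2) · r dr dθ.

Inner (r from 0 to 7): 151263/4.
Outer (θ from 0 to 2π): 151263π/2.

Therefore ∮_C F · dr = 151263π/2.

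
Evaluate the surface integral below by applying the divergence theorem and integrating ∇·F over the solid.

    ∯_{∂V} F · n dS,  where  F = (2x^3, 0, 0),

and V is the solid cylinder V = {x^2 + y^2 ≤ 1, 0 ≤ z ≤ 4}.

By the divergence theorem,

    ∯_{∂V} F · n dS = ∭_V (∇ · F) dV.

Compute the divergence:
    ∇ · F = ∂F_x/∂x + ∂F_y/∂y + ∂F_z/∂z = 6x^2 + 0 + 0 = 6x^2.

In cylindrical coordinates, x = r cos(θ), y = r sin(θ), z = z, dV = r dr dθ dz, with 0 ≤ r ≤ 1, 0 ≤ θ ≤ 2π, 0 ≤ z ≤ 4.

The integrand, after substitution and multiplying by the volume element, becomes (6r^2cos(θ)^2) · r, so

    ∭_V (∇·F) dV = ∫_0^{2π} ∫_0^{1} ∫_0^{4} (6r^2cos(θ)^2) · r dz dr dθ.

Inner (z from 0 to 4): 24r^3cos(θ)^2.
Middle (r from 0 to 1): 6cos(θ)^2.
Outer (θ from 0 to 2π): 6π.

Therefore ∯_{∂V} F · n dS = 6π.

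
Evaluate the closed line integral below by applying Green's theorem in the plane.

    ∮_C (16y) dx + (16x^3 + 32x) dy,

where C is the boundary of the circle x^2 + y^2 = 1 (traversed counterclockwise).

Green's theorem converts the closed line integral into a double integral over the enclosed region D:

    ∮_C P dx + Q dy = ∬_D (∂Q/∂x - ∂P/∂y) dA.

Here P = 16y, Q = 16x^3 + 32x, so

    ∂Q/∂x = 48x^2 + 32,    ∂P/∂y = 16,
    ∂Q/∂x - ∂P/∂y = 48x^2 + 16.

D is the region x^2 + y^2 ≤ 1. Evaluating the double integral:

In polar coordinates (x = r cos θ, y = r sin θ, dA = r dr dθ) the integrand becomes 48r^2cos(θ)^2 + 16, so

    ∬_D (48x^2 + 16) dA = ∫_0^{2π} ∫_0^{1} (48r^2cos(θ)^2 + 16) · r dr dθ.

Inner (r from 0 to 1): 12cos(θ)^2 + 8.
Outer (θ from 0 to 2π): 28π.

Therefore ∮_C P dx + Q dy = 28π.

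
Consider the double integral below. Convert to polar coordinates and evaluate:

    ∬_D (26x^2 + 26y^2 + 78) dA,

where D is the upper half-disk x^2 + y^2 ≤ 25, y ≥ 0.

The region D is 0 ≤ r ≤ 5, 0 ≤ θ ≤ π in polar coordinates, where x = r cos(θ), y = r sin(θ), and dA = r dr dθ.

Under the substitution, the integrand becomes 26r^2 + 78, so

    ∬_D (26x^2 + 26y^2 + 78) dA = ∫_{0}^{π} ∫_{0}^{5} (26r^2 + 78) · r dr dθ.

Inner integral (in r): ∫_{0}^{5} (26r^2 + 78) · r dr = 10075/2.

Outer integral (in θ): ∫_{0}^{π} (10075/2) dθ = 10075π/2.

Therefore ∬_D (26x^2 + 26y^2 + 78) dA = 10075π/2.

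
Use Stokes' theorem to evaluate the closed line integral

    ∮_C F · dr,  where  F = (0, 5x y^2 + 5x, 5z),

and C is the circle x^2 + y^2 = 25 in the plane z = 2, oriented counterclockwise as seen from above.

Let S be the flat disk x^2 + y^2 ≤ 25 in the plane z = 2, with upward unit normal n̂ = ẑ. By Stokes' theorem,

    ∮_C F · dr = ∬_S (∇ × F) · n̂ dS = ∬_D (curl F)_z dA,

where D is the disk x^2 + y^2 ≤ 25.

Compute the curl of F = (0, 5x y^2 + 5x, 5z):
    (∇ × F)_x = ∂F_z/∂y - ∂F_y/∂z = 0,
    (∇ × F)_y = ∂F_x/∂z - ∂F_z/∂x = 0,
    (∇ × F)_z = ∂F_y/∂x - ∂F_x/∂y = 5y^2 + 5.

On z = 2, (curl F)_z = 5y^2 + 5.

Convert to polar (x = r cos θ, y = r sin θ, dA = r dr dθ); the integrand becomes 5r^2sin(θ)^2 + 5, so

    ∬_D (curl F)_z dA = ∫_0^{2π} ∫_0^{5} (5r^2sin(θ)^2 + 5) · r dr dθ.

Inner (r from 0 to 5): 3125sin(θ)^2/4 + 125/2.
Outer (θ from 0 to 2π): 3625π/4.

Therefore ∮_C F · dr = 3625π/4.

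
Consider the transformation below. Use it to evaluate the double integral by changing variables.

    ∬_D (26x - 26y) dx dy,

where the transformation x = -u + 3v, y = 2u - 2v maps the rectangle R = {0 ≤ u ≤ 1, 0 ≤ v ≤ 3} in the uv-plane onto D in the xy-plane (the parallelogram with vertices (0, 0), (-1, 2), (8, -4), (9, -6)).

Compute the Jacobian determinant of (x, y) with respect to (u, v):

    ∂(x,y)/∂(u,v) = | -1  3 | = (-1)(-2) - (3)(2) = -4.
                   | 2  -2 |

Its absolute value is |J| = 4 (the area scaling factor).

Substituting x = -u + 3v, y = 2u - 2v into the integrand,

    26x - 26y → -78u + 130v,

so the integral becomes

    ∬_R (-78u + 130v) · |J| du dv = ∫_0^1 ∫_0^3 (-312u + 520v) dv du.

Inner (v): 2340 - 936u.
Outer (u): 1872.

Therefore ∬_D (26x - 26y) dx dy = 1872.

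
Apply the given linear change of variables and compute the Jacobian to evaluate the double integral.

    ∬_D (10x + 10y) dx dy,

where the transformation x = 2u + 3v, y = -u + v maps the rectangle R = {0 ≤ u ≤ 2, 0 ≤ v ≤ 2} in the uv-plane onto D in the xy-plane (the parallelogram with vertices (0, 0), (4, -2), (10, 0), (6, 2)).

Compute the Jacobian determinant of (x, y) with respect to (u, v):

    ∂(x,y)/∂(u,v) = | 2  3 | = (2)(1) - (3)(-1) = 5.
                   | -1  1 |

Its absolute value is |J| = 5 (the area scaling factor).

Substituting x = 2u + 3v, y = -u + v into the integrand,

    10x + 10y → 10u + 40v,

so the integral becomes

    ∬_R (10u + 40v) · |J| du dv = ∫_0^2 ∫_0^2 (50u + 200v) dv du.

Inner (v): 100u + 400.
Outer (u): 1000.

Therefore ∬_D (10x + 10y) dx dy = 1000.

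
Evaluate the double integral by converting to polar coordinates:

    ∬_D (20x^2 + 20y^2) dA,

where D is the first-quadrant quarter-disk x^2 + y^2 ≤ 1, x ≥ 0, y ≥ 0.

The region D is 0 ≤ r ≤ 1, 0 ≤ θ ≤ π/2 in polar coordinates, where x = r cos(θ), y = r sin(θ), and dA = r dr dθ.

Under the substitution, the integrand becomes 20r^2, so

    ∬_D (20x^2 + 20y^2) dA = ∫_{0}^{π/2} ∫_{0}^{1} (20r^2) · r dr dθ.

Inner integral (in r): ∫_{0}^{1} (20r^2) · r dr = 5.

Outer integral (in θ): ∫_{0}^{π/2} (5) dθ = 5π/2.

Therefore ∬_D (20x^2 + 20y^2) dA = 5π/2.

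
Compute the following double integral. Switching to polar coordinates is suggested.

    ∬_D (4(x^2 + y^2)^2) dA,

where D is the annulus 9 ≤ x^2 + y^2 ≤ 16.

The region D is 3 ≤ r ≤ 4, 0 ≤ θ ≤ 2π in polar coordinates, where x = r cos(θ), y = r sin(θ), and dA = r dr dθ.

Under the substitution, the integrand becomes 4r^4, so

    ∬_D (4(x^2 + y^2)^2) dA = ∫_{0}^{2π} ∫_{3}^{4} (4r^4) · r dr dθ.

Inner integral (in r): ∫_{3}^{4} (4r^4) · r dr = 6734/3.

Outer integral (in θ): ∫_{0}^{2π} (6734/3) dθ = 13468π/3.

Therefore ∬_D (4(x^2 + y^2)^2) dA = 13468π/3.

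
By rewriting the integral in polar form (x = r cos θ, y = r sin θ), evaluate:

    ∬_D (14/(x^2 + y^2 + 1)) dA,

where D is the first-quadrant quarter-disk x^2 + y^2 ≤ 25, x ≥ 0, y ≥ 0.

The region D is 0 ≤ r ≤ 5, 0 ≤ θ ≤ π/2 in polar coordinates, where x = r cos(θ), y = r sin(θ), and dA = r dr dθ.

Under the substitution, the integrand becomes 14/(r^2 + 1), so

    ∬_D (14/(x^2 + y^2 + 1)) dA = ∫_{0}^{π/2} ∫_{0}^{5} (14/(r^2 + 1)) · r dr dθ.

Inner integral (in r): ∫_{0}^{5} (14/(r^2 + 1)) · r dr = log(8031810176).

Outer integral (in θ): ∫_{0}^{π/2} (log(8031810176)) dθ = log(8031810176^(π/2)).

Therefore ∬_D (14/(x^2 + y^2 + 1)) dA = log(8031810176^(π/2)).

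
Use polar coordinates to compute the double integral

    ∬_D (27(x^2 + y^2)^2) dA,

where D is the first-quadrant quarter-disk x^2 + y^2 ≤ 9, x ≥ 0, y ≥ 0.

The region D is 0 ≤ r ≤ 3, 0 ≤ θ ≤ π/2 in polar coordinates, where x = r cos(θ), y = r sin(θ), and dA = r dr dθ.

Under the substitution, the integrand becomes 27r^4, so

    ∬_D (27(x^2 + y^2)^2) dA = ∫_{0}^{π/2} ∫_{0}^{3} (27r^4) · r dr dθ.

Inner integral (in r): ∫_{0}^{3} (27r^4) · r dr = 6561/2.

Outer integral (in θ): ∫_{0}^{π/2} (6561/2) dθ = 6561π/4.

Therefore ∬_D (27(x^2 + y^2)^2) dA = 6561π/4.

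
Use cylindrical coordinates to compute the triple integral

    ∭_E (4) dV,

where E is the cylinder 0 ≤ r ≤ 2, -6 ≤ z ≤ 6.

In cylindrical coordinates, x = r cos(θ), y = r sin(θ), z = z, and dV = r dr dθ dz.

The integrand becomes 4, so

    ∭_E (4) dV = ∫_{0}^{2π} ∫_{0}^{2} ∫_{-6}^{6} (4) · r dz dr dθ.

Inner (z): 48r.
Middle (r from 0 to 2): 96.
Outer (θ): 192π.

Therefore the triple integral equals 192π.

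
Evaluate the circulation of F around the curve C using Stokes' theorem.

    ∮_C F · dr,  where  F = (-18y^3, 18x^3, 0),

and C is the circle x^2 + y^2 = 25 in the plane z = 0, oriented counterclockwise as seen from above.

Let S be the flat disk x^2 + y^2 ≤ 25 in the plane z = 0, with upward unit normal n̂ = ẑ. By Stokes' theorem,

    ∮_C F · dr = ∬_S (∇ × F) · n̂ dS = ∬_D (curl F)_z dA,

where D is the disk x^2 + y^2 ≤ 25.

Compute the curl of F = (-18y^3, 18x^3, 0):
    (∇ × F)_x = ∂F_z/∂y - ∂F_y/∂z = 0,
    (∇ × F)_y = ∂F_x/∂z - ∂F_z/∂x = 0,
    (∇ × F)_z = ∂F_y/∂x - ∂F_x/∂y = 54x^2 + 54y^2.

On z = 0, (curl F)_z = 54x^2 + 54y^2.

Convert to polar (x = r cos θ, y = r sin θ, dA = r dr dθ); the integrand becomes 54r^2, so

    ∬_D (curl F)_z dA = ∫_0^{2π} ∫_0^{5} (54r^2) · r dr dθ.

Inner (r from 0 to 5): 16875/2.
Outer (θ from 0 to 2π): 16875π.

Therefore ∮_C F · dr = 16875π.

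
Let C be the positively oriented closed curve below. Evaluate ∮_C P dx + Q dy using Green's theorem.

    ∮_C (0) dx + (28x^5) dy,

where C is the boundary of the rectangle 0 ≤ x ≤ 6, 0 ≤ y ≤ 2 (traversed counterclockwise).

Green's theorem converts the closed line integral into a double integral over the enclosed region D:

    ∮_C P dx + Q dy = ∬_D (∂Q/∂x - ∂P/∂y) dA.

Here P = 0, Q = 28x^5, so

    ∂Q/∂x = 140x^4,    ∂P/∂y = 0,
    ∂Q/∂x - ∂P/∂y = 140x^4.

D is the region 0 ≤ x ≤ 6, 0 ≤ y ≤ 2. Evaluating the double integral:

    ∬_D (140x^4) dA = ∫_0^{6} ∫_0^{2} (140x^4) dy dx.

Inner (y from 0 to 2): 280x^4.
Outer (x from 0 to 6): 435456.

Therefore ∮_C P dx + Q dy = 435456.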